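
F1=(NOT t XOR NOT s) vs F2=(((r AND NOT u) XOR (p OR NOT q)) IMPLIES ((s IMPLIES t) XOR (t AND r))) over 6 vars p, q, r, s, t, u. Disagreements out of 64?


F1 = (NOT t XOR NOT s)
F2 = (((r AND NOT u) XOR (p OR NOT q)) IMPLIES ((s IMPLIES t) XOR (t AND r)))
Evaluate both on each of 64 rows (bits = p,q,r,s,t,u):
  row 0 [000000]: F1=0 F2=1 (differ) -> 1
  row 1 [000001]: F1=0 F2=1 (differ) -> 1
  row 2 [000010]: F1=1 F2=1 -> 0
  row 3 [000011]: F1=1 F2=1 -> 0
  row 4 [000100]: F1=1 F2=0 (differ) -> 1
  (every remaining row is evaluated the same way; all 64 results are listed next)
Full result column, 8 rows per line (p,q,r fixed per line; s,t,u runs 000..111 left to right):
  rows 0-7 [p,q,r=000]: 11001111  (ones: 6)
  rows 8-15 [p,q,r=001]: 11010110  (ones: 5)
  rows 16-23 [p,q,r=010]: 11000011  (ones: 4)
  rows 24-31 [p,q,r=011]: 11101001  (ones: 5)
  rows 32-39 [p,q,r=100]: 11001111  (ones: 6)
  rows 40-47 [p,q,r=101]: 11010110  (ones: 5)
  rows 48-55 [p,q,r=110]: 11001111  (ones: 6)
  rows 56-63 [p,q,r=111]: 11010110  (ones: 5)
Disagreements = 6+5+4+5+6+5+6+5 = 42

42


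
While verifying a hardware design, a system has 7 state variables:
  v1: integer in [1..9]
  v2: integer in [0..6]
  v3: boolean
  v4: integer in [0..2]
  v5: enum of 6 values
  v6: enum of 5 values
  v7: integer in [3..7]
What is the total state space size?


State space = product of domain sizes of all variables.
Domain sizes:
  v1 (integer in [1..9]): 9
  v2 (integer in [0..6]): 7
  v3 (boolean): 2
  v4 (integer in [0..2]): 3
  v5 (enum of 6 values): 6
  v6 (enum of 5 values): 5
  v7 (integer in [3..7]): 5
Product = 9 * 7 * 2 * 3 * 6 * 5 * 5 = 56700

56700


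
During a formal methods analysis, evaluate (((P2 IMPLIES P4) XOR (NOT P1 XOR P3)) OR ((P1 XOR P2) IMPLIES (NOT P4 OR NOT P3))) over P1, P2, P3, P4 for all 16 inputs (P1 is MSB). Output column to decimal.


Formula: (((P2 IMPLIES P4) XOR (NOT P1 XOR P3)) OR ((P1 XOR P2) IMPLIES (NOT P4 OR NOT P3))) over P1, P2, P3, P4 (16 rows)
Evaluate each row (bits = P1,P2,P3,P4, MSB first):
  row 0 [0000]: (((0 IMPLIES 0) XOR (NOT 0 XOR 0)) OR ((0 XOR 0) IMPLIES (NOT 0 OR NOT 0))) -> 1
  row 1 [0001]: (((0 IMPLIES 1) XOR (NOT 0 XOR 0)) OR ((0 XOR 0) IMPLIES (NOT 1 OR NOT 0))) -> 1
  row 2 [0010]: (((0 IMPLIES 0) XOR (NOT 0 XOR 1)) OR ((0 XOR 0) IMPLIES (NOT 0 OR NOT 1))) -> 1
  row 3 [0011]: (((0 IMPLIES 1) XOR (NOT 0 XOR 1)) OR ((0 XOR 0) IMPLIES (NOT 1 OR NOT 1))) -> 1
  row 4 [0100]: (((1 IMPLIES 0) XOR (NOT 0 XOR 0)) OR ((0 XOR 1) IMPLIES (NOT 0 OR NOT 0))) -> 1
  row 5 [0101]: (((1 IMPLIES 1) XOR (NOT 0 XOR 0)) OR ((0 XOR 1) IMPLIES (NOT 1 OR NOT 0))) -> 1
  row 6 [0110]: (((1 IMPLIES 0) XOR (NOT 0 XOR 1)) OR ((0 XOR 1) IMPLIES (NOT 0 OR NOT 1))) -> 1
  row 7 [0111]: (((1 IMPLIES 1) XOR (NOT 0 XOR 1)) OR ((0 XOR 1) IMPLIES (NOT 1 OR NOT 1))) -> 1
  row 8 [1000]: (((0 IMPLIES 0) XOR (NOT 1 XOR 0)) OR ((1 XOR 0) IMPLIES (NOT 0 OR NOT 0))) -> 1
  row 9 [1001]: (((0 IMPLIES 1) XOR (NOT 1 XOR 0)) OR ((1 XOR 0) IMPLIES (NOT 1 OR NOT 0))) -> 1
  row 10 [1010]: (((0 IMPLIES 0) XOR (NOT 1 XOR 1)) OR ((1 XOR 0) IMPLIES (NOT 0 OR NOT 1))) -> 1
  row 11 [1011]: (((0 IMPLIES 1) XOR (NOT 1 XOR 1)) OR ((1 XOR 0) IMPLIES (NOT 1 OR NOT 1))) -> 0
  row 12 [1100]: (((1 IMPLIES 0) XOR (NOT 1 XOR 0)) OR ((1 XOR 1) IMPLIES (NOT 0 OR NOT 0))) -> 1
  row 13 [1101]: (((1 IMPLIES 1) XOR (NOT 1 XOR 0)) OR ((1 XOR 1) IMPLIES (NOT 1 OR NOT 0))) -> 1
  row 14 [1110]: (((1 IMPLIES 0) XOR (NOT 1 XOR 1)) OR ((1 XOR 1) IMPLIES (NOT 0 OR NOT 1))) -> 1
  row 15 [1111]: (((1 IMPLIES 1) XOR (NOT 1 XOR 1)) OR ((1 XOR 1) IMPLIES (NOT 1 OR NOT 1))) -> 1
Full result column, 4 rows per line (P1,P2 fixed per line; P3,P4 runs 00..11 left to right):
  rows 0-3 [P1,P2=00]: 1111  = hex F
  rows 4-7 [P1,P2=01]: 1111  = hex F
  rows 8-11 [P1,P2=10]: 1110  = hex E
  rows 12-15 [P1,P2=11]: 1111  = hex F
Output column (row 0 .. row 15) = 1111111111101111
Output column grouped in 4s = 1111 1111 1110 1111 = 0xFFEF
Convert to decimal digit by digit (value = value*16 + digit):
  F -> 15
  15*16 + 15 (F) = 255
  255*16 + 14 (E) = 4094
  4094*16 + 15 (F) = 65519
Decimal = 65519

65519


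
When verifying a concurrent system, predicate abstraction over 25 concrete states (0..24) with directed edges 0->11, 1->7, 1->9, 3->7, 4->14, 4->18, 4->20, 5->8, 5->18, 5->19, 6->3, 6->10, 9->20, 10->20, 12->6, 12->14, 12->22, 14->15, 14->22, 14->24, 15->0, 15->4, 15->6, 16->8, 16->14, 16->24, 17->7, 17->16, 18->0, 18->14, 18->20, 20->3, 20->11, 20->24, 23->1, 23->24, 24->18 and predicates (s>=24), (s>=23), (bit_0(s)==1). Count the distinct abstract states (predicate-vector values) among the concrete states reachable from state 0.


BFS from 0:
Concrete reachable: {0, 11}
Abstract via predicates (s>=24), (s>=23), (bit_0(s)==1):
  (0,0,0) <- {0}
  (0,0,1) <- {11}
Distinct abstract states = 2

2


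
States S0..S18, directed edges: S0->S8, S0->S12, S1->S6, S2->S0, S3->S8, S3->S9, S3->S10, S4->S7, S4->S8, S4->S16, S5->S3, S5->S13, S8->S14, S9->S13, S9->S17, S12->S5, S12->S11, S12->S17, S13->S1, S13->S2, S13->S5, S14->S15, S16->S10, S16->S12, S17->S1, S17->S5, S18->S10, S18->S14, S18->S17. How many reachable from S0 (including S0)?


BFS from S0:
  layer 0: {S0}
  layer 1: {S8, S12}
  layer 2: {S5, S11, S14, S17}
  layer 3: {S1, S3, S13, S15}
  layer 4: {S2, S6, S9, S10}
Reachable set: {S0, S1, S2, S3, S5, S6, S8, S9, S10, S11, S12, S13, S14, S15, S17}
Count = 15

15


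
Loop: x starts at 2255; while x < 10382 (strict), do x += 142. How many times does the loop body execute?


Step 1: x goes from 2255 toward 10382 by 142; the body runs while x<10382, so iterations = ceil((bound-start)/step)
Step 2: Distance=8127
Step 3: ceil(8127/142)=58

58


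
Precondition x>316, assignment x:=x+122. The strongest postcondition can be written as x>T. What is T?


Formula: sp(P, x:=E) = exists old_x. (x = E[old_x/x]) AND P[old_x/x] (old_x is the value of x before the assignment; eliminate old_x by solving x = E[old_x/x] for old_x)
Step 1: Precondition P: x>316, i.e. old_x > 316
Step 2: Assignment gives x = old_x + 122, so old_x = x - 122
Step 3: Substitute into P: x - 122 > 316
Step 4: Simplify: x > 316+122 = 438

438


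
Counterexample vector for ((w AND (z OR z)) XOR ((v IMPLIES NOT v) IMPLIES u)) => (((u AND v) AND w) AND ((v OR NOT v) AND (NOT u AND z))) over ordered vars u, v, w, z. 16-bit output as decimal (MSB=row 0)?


F1 = ((w AND (z OR z)) XOR ((v IMPLIES NOT v) IMPLIES u))
F2 = (((u AND v) AND w) AND ((v OR NOT v) AND (NOT u AND z)))
Counterexample to F1=>F2 is where F1=1 and F2=0.
Evaluate each row (bits = u,v,w,z, MSB first):
  row 0 [0000]: F1=0 F2=0 -> F1&~F2 -> 0
  row 1 [0001]: F1=0 F2=0 -> F1&~F2 -> 0
  row 2 [0010]: F1=0 F2=0 -> F1&~F2 -> 0
  row 3 [0011]: F1=1 F2=0 -> F1&~F2 -> 1
  row 4 [0100]: F1=1 F2=0 -> F1&~F2 -> 1
  row 5 [0101]: F1=1 F2=0 -> F1&~F2 -> 1
  row 6 [0110]: F1=1 F2=0 -> F1&~F2 -> 1
  row 7 [0111]: F1=0 F2=0 -> F1&~F2 -> 0
  row 8 [1000]: F1=1 F2=0 -> F1&~F2 -> 1
  row 9 [1001]: F1=1 F2=0 -> F1&~F2 -> 1
  row 10 [1010]: F1=1 F2=0 -> F1&~F2 -> 1
  row 11 [1011]: F1=0 F2=0 -> F1&~F2 -> 0
  row 12 [1100]: F1=1 F2=0 -> F1&~F2 -> 1
  row 13 [1101]: F1=1 F2=0 -> F1&~F2 -> 1
  row 14 [1110]: F1=1 F2=0 -> F1&~F2 -> 1
  row 15 [1111]: F1=0 F2=0 -> F1&~F2 -> 0
Full result column, 4 rows per line (u,v fixed per line; w,z runs 00..11 left to right):
  rows 0-3 [u,v=00]: 0001  = hex 1
  rows 4-7 [u,v=01]: 1110  = hex E
  rows 8-11 [u,v=10]: 1110  = hex E
  rows 12-15 [u,v=11]: 1110  = hex E
Counterexample vector (row 0 .. row 15) = 0001111011101110
Output column grouped in 4s = 0001 1110 1110 1110 = 0x1EEE
Convert to decimal digit by digit (value = value*16 + digit):
  1 -> 1
  1*16 + 14 (E) = 30
  30*16 + 14 (E) = 494
  494*16 + 14 (E) = 7918
Decimal = 7918

7918


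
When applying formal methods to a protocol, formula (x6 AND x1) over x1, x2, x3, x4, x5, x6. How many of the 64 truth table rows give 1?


Formula: (x6 AND x1) over 6 vars (64 rows)
Evaluate each row (x1, x2, x3, x4, x5, x6 as bits, MSB first):
  row 0 [000000]: (0 AND 0) -> 0
  row 1 [000001]: (1 AND 0) -> 0
  row 2 [000010]: (0 AND 0) -> 0
  row 3 [000011]: (1 AND 0) -> 0
  row 4 [000100]: (0 AND 0) -> 0
  (every remaining row is evaluated the same way; all 64 results are listed next)
Full result column, 8 rows per line (x1,x2,x3 fixed per line; x4,x5,x6 runs 000..111 left to right):
  rows 0-7 [x1,x2,x3=000]: 00000000  (ones: 0)
  rows 8-15 [x1,x2,x3=001]: 00000000  (ones: 0)
  rows 16-23 [x1,x2,x3=010]: 00000000  (ones: 0)
  rows 24-31 [x1,x2,x3=011]: 00000000  (ones: 0)
  rows 32-39 [x1,x2,x3=100]: 01010101  (ones: 4)
  rows 40-47 [x1,x2,x3=101]: 01010101  (ones: 4)
  rows 48-55 [x1,x2,x3=110]: 01010101  (ones: 4)
  rows 56-63 [x1,x2,x3=111]: 01010101  (ones: 4)
Count of 1-rows = 0+0+0+0+4+4+4+4 = 16

16


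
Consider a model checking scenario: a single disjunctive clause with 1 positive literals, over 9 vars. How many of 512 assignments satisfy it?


Step 1: Total=2^9=512
Step 2: Unsat when all 1 false: 2^8=256
Step 3: Sat=512-256=256

256


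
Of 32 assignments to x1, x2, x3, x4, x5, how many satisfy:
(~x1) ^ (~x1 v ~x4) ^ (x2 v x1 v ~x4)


CNF with 3 clauses over 5 vars (32 assignments).
An assignment satisfies CNF iff every clause has >=1 true literal.
Check each row (bits = x1,x2,x3,x4,x5; clause T/F shown):
  row 0 [00000]: clauses=TTT -> 1
  row 1 [00001]: clauses=TTT -> 1
  row 2 [00010]: clauses=TTF -> 0
  row 3 [00011]: clauses=TTF -> 0
  row 4 [00100]: clauses=TTT -> 1
  row 5 [00101]: clauses=TTT -> 1
  row 6 [00110]: clauses=TTF -> 0
  row 7 [00111]: clauses=TTF -> 0
  row 8 [01000]: clauses=TTT -> 1
  row 9 [01001]: clauses=TTT -> 1
  row 10 [01010]: clauses=TTT -> 1
  row 11 [01011]: clauses=TTT -> 1
  row 12 [01100]: clauses=TTT -> 1
  row 13 [01101]: clauses=TTT -> 1
  row 14 [01110]: clauses=TTT -> 1
  row 15 [01111]: clauses=TTT -> 1
  row 16 [10000]: clauses=FTT -> 0
  row 17 [10001]: clauses=FTT -> 0
  row 18 [10010]: clauses=FFT -> 0
  row 19 [10011]: clauses=FFT -> 0
  row 20 [10100]: clauses=FTT -> 0
  row 21 [10101]: clauses=FTT -> 0
  row 22 [10110]: clauses=FFT -> 0
  row 23 [10111]: clauses=FFT -> 0
  row 24 [11000]: clauses=FTT -> 0
  row 25 [11001]: clauses=FTT -> 0
  row 26 [11010]: clauses=FFT -> 0
  row 27 [11011]: clauses=FFT -> 0
  row 28 [11100]: clauses=FTT -> 0
  row 29 [11101]: clauses=FTT -> 0
  row 30 [11110]: clauses=FFT -> 0
  row 31 [11111]: clauses=FFT -> 0
Full result column, 8 rows per line (x1,x2 fixed per line; x3,x4,x5 runs 000..111 left to right):
  rows 0-7 [x1,x2=00]: 11001100  (ones: 4)
  rows 8-15 [x1,x2=01]: 11111111  (ones: 8)
  rows 16-23 [x1,x2=10]: 00000000  (ones: 0)
  rows 24-31 [x1,x2=11]: 00000000  (ones: 0)
Satisfying assignments = 4+8+0+0 = 12

12


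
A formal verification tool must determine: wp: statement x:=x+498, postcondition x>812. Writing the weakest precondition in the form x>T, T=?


Formula: wp(x:=E, P) = P[E/x] (substitute E for x in postcondition)
Step 1: Postcondition: x>812
Step 2: Substitute x+498 for x: x+498>812
Step 3: Solve for x: x > 812-498 = 314

314


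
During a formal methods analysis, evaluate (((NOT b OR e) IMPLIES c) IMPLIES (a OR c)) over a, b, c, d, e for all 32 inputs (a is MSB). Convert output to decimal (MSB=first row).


Formula: (((NOT b OR e) IMPLIES c) IMPLIES (a OR c)) over a, b, c, d, e (32 rows)
Evaluate each row (bits = a,b,c,d,e, MSB first):
  row 0 [00000]: (((NOT 0 OR 0) IMPLIES 0) IMPLIES (0 OR 0)) -> 1
  row 1 [00001]: (((NOT 0 OR 1) IMPLIES 0) IMPLIES (0 OR 0)) -> 1
  row 2 [00010]: (((NOT 0 OR 0) IMPLIES 0) IMPLIES (0 OR 0)) -> 1
  row 3 [00011]: (((NOT 0 OR 1) IMPLIES 0) IMPLIES (0 OR 0)) -> 1
  row 4 [00100]: (((NOT 0 OR 0) IMPLIES 1) IMPLIES (0 OR 1)) -> 1
  row 5 [00101]: (((NOT 0 OR 1) IMPLIES 1) IMPLIES (0 OR 1)) -> 1
  row 6 [00110]: (((NOT 0 OR 0) IMPLIES 1) IMPLIES (0 OR 1)) -> 1
  row 7 [00111]: (((NOT 0 OR 1) IMPLIES 1) IMPLIES (0 OR 1)) -> 1
  row 8 [01000]: (((NOT 1 OR 0) IMPLIES 0) IMPLIES (0 OR 0)) -> 0
  row 9 [01001]: (((NOT 1 OR 1) IMPLIES 0) IMPLIES (0 OR 0)) -> 1
  row 10 [01010]: (((NOT 1 OR 0) IMPLIES 0) IMPLIES (0 OR 0)) -> 0
  row 11 [01011]: (((NOT 1 OR 1) IMPLIES 0) IMPLIES (0 OR 0)) -> 1
  row 12 [01100]: (((NOT 1 OR 0) IMPLIES 1) IMPLIES (0 OR 1)) -> 1
  row 13 [01101]: (((NOT 1 OR 1) IMPLIES 1) IMPLIES (0 OR 1)) -> 1
  row 14 [01110]: (((NOT 1 OR 0) IMPLIES 1) IMPLIES (0 OR 1)) -> 1
  row 15 [01111]: (((NOT 1 OR 1) IMPLIES 1) IMPLIES (0 OR 1)) -> 1
  row 16 [10000]: (((NOT 0 OR 0) IMPLIES 0) IMPLIES (1 OR 0)) -> 1
  row 17 [10001]: (((NOT 0 OR 1) IMPLIES 0) IMPLIES (1 OR 0)) -> 1
  row 18 [10010]: (((NOT 0 OR 0) IMPLIES 0) IMPLIES (1 OR 0)) -> 1
  row 19 [10011]: (((NOT 0 OR 1) IMPLIES 0) IMPLIES (1 OR 0)) -> 1
  row 20 [10100]: (((NOT 0 OR 0) IMPLIES 1) IMPLIES (1 OR 1)) -> 1
  row 21 [10101]: (((NOT 0 OR 1) IMPLIES 1) IMPLIES (1 OR 1)) -> 1
  row 22 [10110]: (((NOT 0 OR 0) IMPLIES 1) IMPLIES (1 OR 1)) -> 1
  row 23 [10111]: (((NOT 0 OR 1) IMPLIES 1) IMPLIES (1 OR 1)) -> 1
  row 24 [11000]: (((NOT 1 OR 0) IMPLIES 0) IMPLIES (1 OR 0)) -> 1
  row 25 [11001]: (((NOT 1 OR 1) IMPLIES 0) IMPLIES (1 OR 0)) -> 1
  row 26 [11010]: (((NOT 1 OR 0) IMPLIES 0) IMPLIES (1 OR 0)) -> 1
  row 27 [11011]: (((NOT 1 OR 1) IMPLIES 0) IMPLIES (1 OR 0)) -> 1
  row 28 [11100]: (((NOT 1 OR 0) IMPLIES 1) IMPLIES (1 OR 1)) -> 1
  row 29 [11101]: (((NOT 1 OR 1) IMPLIES 1) IMPLIES (1 OR 1)) -> 1
  row 30 [11110]: (((NOT 1 OR 0) IMPLIES 1) IMPLIES (1 OR 1)) -> 1
  row 31 [11111]: (((NOT 1 OR 1) IMPLIES 1) IMPLIES (1 OR 1)) -> 1
Full result column, 4 rows per line (a,b,c fixed per line; d,e runs 00..11 left to right):
  rows 0-3 [a,b,c=000]: 1111  = hex F
  rows 4-7 [a,b,c=001]: 1111  = hex F
  rows 8-11 [a,b,c=010]: 0101  = hex 5
  rows 12-15 [a,b,c=011]: 1111  = hex F
  rows 16-19 [a,b,c=100]: 1111  = hex F
  rows 20-23 [a,b,c=101]: 1111  = hex F
  rows 24-27 [a,b,c=110]: 1111  = hex F
  rows 28-31 [a,b,c=111]: 1111  = hex F
Output column (row 0 .. row 31) = 11111111010111111111111111111111
Output column grouped in 4s = 1111 1111 0101 1111 1111 1111 1111 1111 = 0xFF5FFFFF
Convert to decimal digit by digit (value = value*16 + digit):
  F -> 15
  15*16 + 15 (F) = 255
  255*16 + 5 = 4085
  4085*16 + 15 (F) = 65375
  65375*16 + 15 (F) = 1046015
  1046015*16 + 15 (F) = 16736255
  16736255*16 + 15 (F) = 267780095
  267780095*16 + 15 (F) = 4284481535
Decimal = 4284481535

4284481535


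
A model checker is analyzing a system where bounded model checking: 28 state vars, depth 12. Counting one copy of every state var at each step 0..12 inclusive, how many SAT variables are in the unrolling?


BMC unrolls to depth k, creating one copy of each state var for steps 0..k.
Step count = 12 + 1 = 13 (steps 0 through 12)
Vars per step = 28
Total = 28 * 13 = 364

364


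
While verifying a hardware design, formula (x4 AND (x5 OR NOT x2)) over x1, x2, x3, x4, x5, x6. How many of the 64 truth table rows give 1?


Formula: (x4 AND (x5 OR NOT x2)) over 6 vars (64 rows)
Evaluate each row (x1, x2, x3, x4, x5, x6 as bits, MSB first):
  row 0 [000000]: (0 AND (0 OR NOT 0)) -> 0
  row 1 [000001]: (0 AND (0 OR NOT 0)) -> 0
  row 2 [000010]: (0 AND (1 OR NOT 0)) -> 0
  row 3 [000011]: (0 AND (1 OR NOT 0)) -> 0
  row 4 [000100]: (1 AND (0 OR NOT 0)) -> 1
  (every remaining row is evaluated the same way; all 64 results are listed next)
Full result column, 8 rows per line (x1,x2,x3 fixed per line; x4,x5,x6 runs 000..111 left to right):
  rows 0-7 [x1,x2,x3=000]: 00001111  (ones: 4)
  rows 8-15 [x1,x2,x3=001]: 00001111  (ones: 4)
  rows 16-23 [x1,x2,x3=010]: 00000011  (ones: 2)
  rows 24-31 [x1,x2,x3=011]: 00000011  (ones: 2)
  rows 32-39 [x1,x2,x3=100]: 00001111  (ones: 4)
  rows 40-47 [x1,x2,x3=101]: 00001111  (ones: 4)
  rows 48-55 [x1,x2,x3=110]: 00000011  (ones: 2)
  rows 56-63 [x1,x2,x3=111]: 00000011  (ones: 2)
Count of 1-rows = 4+4+2+2+4+4+2+2 = 24

24


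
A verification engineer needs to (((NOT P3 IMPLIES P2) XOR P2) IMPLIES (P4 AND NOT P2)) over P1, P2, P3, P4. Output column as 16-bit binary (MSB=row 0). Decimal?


Formula: (((NOT P3 IMPLIES P2) XOR P2) IMPLIES (P4 AND NOT P2)) over P1, P2, P3, P4 (16 rows)
Evaluate each row (bits = P1,P2,P3,P4, MSB first):
  row 0 [0000]: (((NOT 0 IMPLIES 0) XOR 0) IMPLIES (0 AND NOT 0)) -> 1
  row 1 [0001]: (((NOT 0 IMPLIES 0) XOR 0) IMPLIES (1 AND NOT 0)) -> 1
  row 2 [0010]: (((NOT 1 IMPLIES 0) XOR 0) IMPLIES (0 AND NOT 0)) -> 0
  row 3 [0011]: (((NOT 1 IMPLIES 0) XOR 0) IMPLIES (1 AND NOT 0)) -> 1
  row 4 [0100]: (((NOT 0 IMPLIES 1) XOR 1) IMPLIES (0 AND NOT 1)) -> 1
  row 5 [0101]: (((NOT 0 IMPLIES 1) XOR 1) IMPLIES (1 AND NOT 1)) -> 1
  row 6 [0110]: (((NOT 1 IMPLIES 1) XOR 1) IMPLIES (0 AND NOT 1)) -> 1
  row 7 [0111]: (((NOT 1 IMPLIES 1) XOR 1) IMPLIES (1 AND NOT 1)) -> 1
  row 8 [1000]: (((NOT 0 IMPLIES 0) XOR 0) IMPLIES (0 AND NOT 0)) -> 1
  row 9 [1001]: (((NOT 0 IMPLIES 0) XOR 0) IMPLIES (1 AND NOT 0)) -> 1
  row 10 [1010]: (((NOT 1 IMPLIES 0) XOR 0) IMPLIES (0 AND NOT 0)) -> 0
  row 11 [1011]: (((NOT 1 IMPLIES 0) XOR 0) IMPLIES (1 AND NOT 0)) -> 1
  row 12 [1100]: (((NOT 0 IMPLIES 1) XOR 1) IMPLIES (0 AND NOT 1)) -> 1
  row 13 [1101]: (((NOT 0 IMPLIES 1) XOR 1) IMPLIES (1 AND NOT 1)) -> 1
  row 14 [1110]: (((NOT 1 IMPLIES 1) XOR 1) IMPLIES (0 AND NOT 1)) -> 1
  row 15 [1111]: (((NOT 1 IMPLIES 1) XOR 1) IMPLIES (1 AND NOT 1)) -> 1
Full result column, 4 rows per line (P1,P2 fixed per line; P3,P4 runs 00..11 left to right):
  rows 0-3 [P1,P2=00]: 1101  = hex D
  rows 4-7 [P1,P2=01]: 1111  = hex F
  rows 8-11 [P1,P2=10]: 1101  = hex D
  rows 12-15 [P1,P2=11]: 1111  = hex F
Output column (row 0 .. row 15) = 1101111111011111
Output column grouped in 4s = 1101 1111 1101 1111 = 0xDFDF
Convert to decimal digit by digit (value = value*16 + digit):
  D -> 13
  13*16 + 15 (F) = 223
  223*16 + 13 (D) = 3581
  3581*16 + 15 (F) = 57311
Decimal = 57311

57311


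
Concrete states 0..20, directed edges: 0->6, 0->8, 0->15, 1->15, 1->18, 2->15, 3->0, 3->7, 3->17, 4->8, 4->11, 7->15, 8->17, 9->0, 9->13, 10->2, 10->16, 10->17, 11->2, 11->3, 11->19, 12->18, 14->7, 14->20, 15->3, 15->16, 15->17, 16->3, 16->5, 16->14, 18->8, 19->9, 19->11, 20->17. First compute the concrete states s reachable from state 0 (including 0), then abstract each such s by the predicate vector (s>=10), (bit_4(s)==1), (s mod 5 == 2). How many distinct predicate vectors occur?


BFS from 0:
Concrete reachable: {0, 3, 5, 6, 7, 8, 14, 15, 16, 17, 20}
Abstract via predicates (s>=10), (bit_4(s)==1), (s mod 5 == 2):
  (0,0,0) <- {0, 3, 5, 6, 8}
  (0,0,1) <- {7}
  (1,0,0) <- {14, 15}
  (1,1,0) <- {16, 20}
  (1,1,1) <- {17}
Distinct abstract states = 5

5


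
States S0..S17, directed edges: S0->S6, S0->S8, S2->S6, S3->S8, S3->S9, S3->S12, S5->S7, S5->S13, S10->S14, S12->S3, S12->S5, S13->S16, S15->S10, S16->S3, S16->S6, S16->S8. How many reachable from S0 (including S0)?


BFS from S0:
  layer 0: {S0}
  layer 1: {S6, S8}
Reachable set: {S0, S6, S8}
Count = 3

3


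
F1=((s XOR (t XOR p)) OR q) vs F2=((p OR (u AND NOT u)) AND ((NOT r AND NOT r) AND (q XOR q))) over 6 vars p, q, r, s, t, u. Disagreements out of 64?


F1 = ((s XOR (t XOR p)) OR q)
F2 = ((p OR (u AND NOT u)) AND ((NOT r AND NOT r) AND (q XOR q)))
Evaluate both on each of 64 rows (bits = p,q,r,s,t,u):
  row 0 [000000]: F1=0 F2=0 -> 0
  row 1 [000001]: F1=0 F2=0 -> 0
  row 2 [000010]: F1=1 F2=0 (differ) -> 1
  row 3 [000011]: F1=1 F2=0 (differ) -> 1
  row 4 [000100]: F1=1 F2=0 (differ) -> 1
  (every remaining row is evaluated the same way; all 64 results are listed next)
Full result column, 8 rows per line (p,q,r fixed per line; s,t,u runs 000..111 left to right):
  rows 0-7 [p,q,r=000]: 00111100  (ones: 4)
  rows 8-15 [p,q,r=001]: 00111100  (ones: 4)
  rows 16-23 [p,q,r=010]: 11111111  (ones: 8)
  rows 24-31 [p,q,r=011]: 11111111  (ones: 8)
  rows 32-39 [p,q,r=100]: 11000011  (ones: 4)
  rows 40-47 [p,q,r=101]: 11000011  (ones: 4)
  rows 48-55 [p,q,r=110]: 11111111  (ones: 8)
  rows 56-63 [p,q,r=111]: 11111111  (ones: 8)
Disagreements = 4+4+8+8+4+4+8+8 = 48

48


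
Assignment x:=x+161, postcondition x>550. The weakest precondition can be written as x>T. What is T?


Formula: wp(x:=E, P) = P[E/x] (substitute E for x in postcondition)
Step 1: Postcondition: x>550
Step 2: Substitute x+161 for x: x+161>550
Step 3: Solve for x: x > 550-161 = 389

389


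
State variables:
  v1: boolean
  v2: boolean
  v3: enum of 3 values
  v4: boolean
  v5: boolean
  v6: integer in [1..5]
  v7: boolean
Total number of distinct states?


State space = product of domain sizes of all variables.
Domain sizes:
  v1 (boolean): 2
  v2 (boolean): 2
  v3 (enum of 3 values): 3
  v4 (boolean): 2
  v5 (boolean): 2
  v6 (integer in [1..5]): 5
  v7 (boolean): 2
Product = 2 * 2 * 3 * 2 * 2 * 5 * 2 = 480

480


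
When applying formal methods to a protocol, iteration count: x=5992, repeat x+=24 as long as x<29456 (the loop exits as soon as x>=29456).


Step 1: x goes from 5992 toward 29456 by 24; the body runs while x<29456, so iterations = ceil((bound-start)/step)
Step 2: Distance=23464
Step 3: ceil(23464/24)=978

978


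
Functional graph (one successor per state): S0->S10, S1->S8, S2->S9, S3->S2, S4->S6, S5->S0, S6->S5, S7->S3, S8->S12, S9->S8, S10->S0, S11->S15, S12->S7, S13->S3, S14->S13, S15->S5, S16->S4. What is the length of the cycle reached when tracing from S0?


Trace from S0 until a state repeats:
  S0 -> S10 -> S0
S0 first seen at step 0, revisited at step 2.
Cycle length = 2 - 0 = 2

2


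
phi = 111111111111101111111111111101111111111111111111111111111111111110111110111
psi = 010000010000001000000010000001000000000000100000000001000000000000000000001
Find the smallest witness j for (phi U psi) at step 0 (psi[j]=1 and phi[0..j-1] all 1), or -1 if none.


(phi U psi) at 0: need smallest j with psi[j]=1 and phi[i]=1 for all i in [0,j).
Scan from step 0:
  step 0: phi=1, psi=0 -> continue
  step 1: psi=1 and phi held for [0,1) -> witness found
Witness step = 1

1


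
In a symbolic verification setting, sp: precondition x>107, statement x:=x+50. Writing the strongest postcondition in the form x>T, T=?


Formula: sp(P, x:=E) = exists old_x. (x = E[old_x/x]) AND P[old_x/x] (old_x is the value of x before the assignment; eliminate old_x by solving x = E[old_x/x] for old_x)
Step 1: Precondition P: x>107, i.e. old_x > 107
Step 2: Assignment gives x = old_x + 50, so old_x = x - 50
Step 3: Substitute into P: x - 50 > 107
Step 4: Simplify: x > 107+50 = 157

157


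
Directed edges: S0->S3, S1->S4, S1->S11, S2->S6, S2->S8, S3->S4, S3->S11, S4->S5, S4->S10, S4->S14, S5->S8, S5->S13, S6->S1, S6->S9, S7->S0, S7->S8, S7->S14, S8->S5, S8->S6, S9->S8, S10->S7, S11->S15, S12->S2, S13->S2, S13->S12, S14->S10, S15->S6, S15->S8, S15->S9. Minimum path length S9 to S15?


BFS layer-by-layer from S9:
  dist 0: {S9}
  dist 1: {S8}
  dist 2: {S5, S6}
  dist 3: {S1, S13}
  dist 4: {S2, S4, S11, S12}
  dist 5: {S10, S14, S15}
  -> S15 reached at distance 5
Shortest path length = 5

5


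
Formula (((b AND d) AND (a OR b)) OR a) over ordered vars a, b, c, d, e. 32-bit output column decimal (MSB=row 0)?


Formula: (((b AND d) AND (a OR b)) OR a) over a, b, c, d, e (32 rows)
Evaluate each row (bits = a,b,c,d,e, MSB first):
  row 0 [00000]: (((0 AND 0) AND (0 OR 0)) OR 0) -> 0
  row 1 [00001]: (((0 AND 0) AND (0 OR 0)) OR 0) -> 0
  row 2 [00010]: (((0 AND 1) AND (0 OR 0)) OR 0) -> 0
  row 3 [00011]: (((0 AND 1) AND (0 OR 0)) OR 0) -> 0
  row 4 [00100]: (((0 AND 0) AND (0 OR 0)) OR 0) -> 0
  row 5 [00101]: (((0 AND 0) AND (0 OR 0)) OR 0) -> 0
  row 6 [00110]: (((0 AND 1) AND (0 OR 0)) OR 0) -> 0
  row 7 [00111]: (((0 AND 1) AND (0 OR 0)) OR 0) -> 0
  row 8 [01000]: (((1 AND 0) AND (0 OR 1)) OR 0) -> 0
  row 9 [01001]: (((1 AND 0) AND (0 OR 1)) OR 0) -> 0
  row 10 [01010]: (((1 AND 1) AND (0 OR 1)) OR 0) -> 1
  row 11 [01011]: (((1 AND 1) AND (0 OR 1)) OR 0) -> 1
  row 12 [01100]: (((1 AND 0) AND (0 OR 1)) OR 0) -> 0
  row 13 [01101]: (((1 AND 0) AND (0 OR 1)) OR 0) -> 0
  row 14 [01110]: (((1 AND 1) AND (0 OR 1)) OR 0) -> 1
  row 15 [01111]: (((1 AND 1) AND (0 OR 1)) OR 0) -> 1
  row 16 [10000]: (((0 AND 0) AND (1 OR 0)) OR 1) -> 1
  row 17 [10001]: (((0 AND 0) AND (1 OR 0)) OR 1) -> 1
  row 18 [10010]: (((0 AND 1) AND (1 OR 0)) OR 1) -> 1
  row 19 [10011]: (((0 AND 1) AND (1 OR 0)) OR 1) -> 1
  row 20 [10100]: (((0 AND 0) AND (1 OR 0)) OR 1) -> 1
  row 21 [10101]: (((0 AND 0) AND (1 OR 0)) OR 1) -> 1
  row 22 [10110]: (((0 AND 1) AND (1 OR 0)) OR 1) -> 1
  row 23 [10111]: (((0 AND 1) AND (1 OR 0)) OR 1) -> 1
  row 24 [11000]: (((1 AND 0) AND (1 OR 1)) OR 1) -> 1
  row 25 [11001]: (((1 AND 0) AND (1 OR 1)) OR 1) -> 1
  row 26 [11010]: (((1 AND 1) AND (1 OR 1)) OR 1) -> 1
  row 27 [11011]: (((1 AND 1) AND (1 OR 1)) OR 1) -> 1
  row 28 [11100]: (((1 AND 0) AND (1 OR 1)) OR 1) -> 1
  row 29 [11101]: (((1 AND 0) AND (1 OR 1)) OR 1) -> 1
  row 30 [11110]: (((1 AND 1) AND (1 OR 1)) OR 1) -> 1
  row 31 [11111]: (((1 AND 1) AND (1 OR 1)) OR 1) -> 1
Full result column, 4 rows per line (a,b,c fixed per line; d,e runs 00..11 left to right):
  rows 0-3 [a,b,c=000]: 0000  = hex 0
  rows 4-7 [a,b,c=001]: 0000  = hex 0
  rows 8-11 [a,b,c=010]: 0011  = hex 3
  rows 12-15 [a,b,c=011]: 0011  = hex 3
  rows 16-19 [a,b,c=100]: 1111  = hex F
  rows 20-23 [a,b,c=101]: 1111  = hex F
  rows 24-27 [a,b,c=110]: 1111  = hex F
  rows 28-31 [a,b,c=111]: 1111  = hex F
Output column (row 0 .. row 31) = 00000000001100111111111111111111
Output column grouped in 4s = 0000 0000 0011 0011 1111 1111 1111 1111 = 0x0033FFFF
Convert to decimal digit by digit (value = value*16 + digit):
  0 -> 0
  0*16 + 0 = 0
  0*16 + 3 = 3
  3*16 + 3 = 51
  51*16 + 15 (F) = 831
  831*16 + 15 (F) = 13311
  13311*16 + 15 (F) = 212991
  212991*16 + 15 (F) = 3407871
Decimal = 3407871

3407871


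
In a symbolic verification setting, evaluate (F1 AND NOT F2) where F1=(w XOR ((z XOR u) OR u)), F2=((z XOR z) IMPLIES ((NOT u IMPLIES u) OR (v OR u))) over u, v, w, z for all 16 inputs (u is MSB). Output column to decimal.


F1 = (w XOR ((z XOR u) OR u))
F2 = ((z XOR z) IMPLIES ((NOT u IMPLIES u) OR (v OR u)))
Counterexample to F1=>F2 is where F1=1 and F2=0.
Evaluate each row (bits = u,v,w,z, MSB first):
  row 0 [0000]: F1=0 F2=1 -> F1&~F2 -> 0
  row 1 [0001]: F1=1 F2=1 -> F1&~F2 -> 0
  row 2 [0010]: F1=1 F2=1 -> F1&~F2 -> 0
  row 3 [0011]: F1=0 F2=1 -> F1&~F2 -> 0
  row 4 [0100]: F1=0 F2=1 -> F1&~F2 -> 0
  row 5 [0101]: F1=1 F2=1 -> F1&~F2 -> 0
  row 6 [0110]: F1=1 F2=1 -> F1&~F2 -> 0
  row 7 [0111]: F1=0 F2=1 -> F1&~F2 -> 0
  row 8 [1000]: F1=1 F2=1 -> F1&~F2 -> 0
  row 9 [1001]: F1=1 F2=1 -> F1&~F2 -> 0
  row 10 [1010]: F1=0 F2=1 -> F1&~F2 -> 0
  row 11 [1011]: F1=0 F2=1 -> F1&~F2 -> 0
  row 12 [1100]: F1=1 F2=1 -> F1&~F2 -> 0
  row 13 [1101]: F1=1 F2=1 -> F1&~F2 -> 0
  row 14 [1110]: F1=0 F2=1 -> F1&~F2 -> 0
  row 15 [1111]: F1=0 F2=1 -> F1&~F2 -> 0
Full result column, 4 rows per line (u,v fixed per line; w,z runs 00..11 left to right):
  rows 0-3 [u,v=00]: 0000  = hex 0
  rows 4-7 [u,v=01]: 0000  = hex 0
  rows 8-11 [u,v=10]: 0000  = hex 0
  rows 12-15 [u,v=11]: 0000  = hex 0
Counterexample vector (row 0 .. row 15) = 0000000000000000
Output column grouped in 4s = 0000 0000 0000 0000 = 0x0000
Convert to decimal digit by digit (value = value*16 + digit):
  0 -> 0
  0*16 + 0 = 0
  0*16 + 0 = 0
  0*16 + 0 = 0
Decimal = 0

0


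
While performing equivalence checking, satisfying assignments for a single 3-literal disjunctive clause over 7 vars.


Step 1: Total=2^7=128
Step 2: Unsat when all 3 false: 2^4=16
Step 3: Sat=128-16=112

112


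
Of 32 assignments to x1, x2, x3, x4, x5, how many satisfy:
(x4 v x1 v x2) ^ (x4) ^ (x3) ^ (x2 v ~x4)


CNF with 4 clauses over 5 vars (32 assignments).
An assignment satisfies CNF iff every clause has >=1 true literal.
Check each row (bits = x1,x2,x3,x4,x5; clause T/F shown):
  row 0 [00000]: clauses=FFFT -> 0
  row 1 [00001]: clauses=FFFT -> 0
  row 2 [00010]: clauses=TTFF -> 0
  row 3 [00011]: clauses=TTFF -> 0
  row 4 [00100]: clauses=FFTT -> 0
  row 5 [00101]: clauses=FFTT -> 0
  row 6 [00110]: clauses=TTTF -> 0
  row 7 [00111]: clauses=TTTF -> 0
  row 8 [01000]: clauses=TFFT -> 0
  row 9 [01001]: clauses=TFFT -> 0
  row 10 [01010]: clauses=TTFT -> 0
  row 11 [01011]: clauses=TTFT -> 0
  row 12 [01100]: clauses=TFTT -> 0
  row 13 [01101]: clauses=TFTT -> 0
  row 14 [01110]: clauses=TTTT -> 1
  row 15 [01111]: clauses=TTTT -> 1
  row 16 [10000]: clauses=TFFT -> 0
  row 17 [10001]: clauses=TFFT -> 0
  row 18 [10010]: clauses=TTFF -> 0
  row 19 [10011]: clauses=TTFF -> 0
  row 20 [10100]: clauses=TFTT -> 0
  row 21 [10101]: clauses=TFTT -> 0
  row 22 [10110]: clauses=TTTF -> 0
  row 23 [10111]: clauses=TTTF -> 0
  row 24 [11000]: clauses=TFFT -> 0
  row 25 [11001]: clauses=TFFT -> 0
  row 26 [11010]: clauses=TTFT -> 0
  row 27 [11011]: clauses=TTFT -> 0
  row 28 [11100]: clauses=TFTT -> 0
  row 29 [11101]: clauses=TFTT -> 0
  row 30 [11110]: clauses=TTTT -> 1
  row 31 [11111]: clauses=TTTT -> 1
Full result column, 8 rows per line (x1,x2 fixed per line; x3,x4,x5 runs 000..111 left to right):
  rows 0-7 [x1,x2=00]: 00000000  (ones: 0)
  rows 8-15 [x1,x2=01]: 00000011  (ones: 2)
  rows 16-23 [x1,x2=10]: 00000000  (ones: 0)
  rows 24-31 [x1,x2=11]: 00000011  (ones: 2)
Satisfying assignments = 0+2+0+2 = 4

4


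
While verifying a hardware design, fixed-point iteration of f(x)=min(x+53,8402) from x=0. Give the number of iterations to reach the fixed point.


Step 1: x=0, cap=8402, increment=53
Step 2: x grows by 53 each step until capped at 8402; fixed point is x=8402
Step 3: iterations = ceil(8402/53) = 159

159


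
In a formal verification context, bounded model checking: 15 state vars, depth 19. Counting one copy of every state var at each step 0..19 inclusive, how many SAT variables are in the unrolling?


BMC unrolls to depth k, creating one copy of each state var for steps 0..k.
Step count = 19 + 1 = 20 (steps 0 through 19)
Vars per step = 15
Total = 15 * 20 = 300

300


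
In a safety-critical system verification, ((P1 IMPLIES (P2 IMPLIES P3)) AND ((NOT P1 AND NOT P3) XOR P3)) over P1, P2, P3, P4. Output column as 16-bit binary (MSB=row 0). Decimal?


Formula: ((P1 IMPLIES (P2 IMPLIES P3)) AND ((NOT P1 AND NOT P3) XOR P3)) over P1, P2, P3, P4 (16 rows)
Evaluate each row (bits = P1,P2,P3,P4, MSB first):
  row 0 [0000]: ((0 IMPLIES (0 IMPLIES 0)) AND ((NOT 0 AND NOT 0) XOR 0)) -> 1
  row 1 [0001]: ((0 IMPLIES (0 IMPLIES 0)) AND ((NOT 0 AND NOT 0) XOR 0)) -> 1
  row 2 [0010]: ((0 IMPLIES (0 IMPLIES 1)) AND ((NOT 0 AND NOT 1) XOR 1)) -> 1
  row 3 [0011]: ((0 IMPLIES (0 IMPLIES 1)) AND ((NOT 0 AND NOT 1) XOR 1)) -> 1
  row 4 [0100]: ((0 IMPLIES (1 IMPLIES 0)) AND ((NOT 0 AND NOT 0) XOR 0)) -> 1
  row 5 [0101]: ((0 IMPLIES (1 IMPLIES 0)) AND ((NOT 0 AND NOT 0) XOR 0)) -> 1
  row 6 [0110]: ((0 IMPLIES (1 IMPLIES 1)) AND ((NOT 0 AND NOT 1) XOR 1)) -> 1
  row 7 [0111]: ((0 IMPLIES (1 IMPLIES 1)) AND ((NOT 0 AND NOT 1) XOR 1)) -> 1
  row 8 [1000]: ((1 IMPLIES (0 IMPLIES 0)) AND ((NOT 1 AND NOT 0) XOR 0)) -> 0
  row 9 [1001]: ((1 IMPLIES (0 IMPLIES 0)) AND ((NOT 1 AND NOT 0) XOR 0)) -> 0
  row 10 [1010]: ((1 IMPLIES (0 IMPLIES 1)) AND ((NOT 1 AND NOT 1) XOR 1)) -> 1
  row 11 [1011]: ((1 IMPLIES (0 IMPLIES 1)) AND ((NOT 1 AND NOT 1) XOR 1)) -> 1
  row 12 [1100]: ((1 IMPLIES (1 IMPLIES 0)) AND ((NOT 1 AND NOT 0) XOR 0)) -> 0
  row 13 [1101]: ((1 IMPLIES (1 IMPLIES 0)) AND ((NOT 1 AND NOT 0) XOR 0)) -> 0
  row 14 [1110]: ((1 IMPLIES (1 IMPLIES 1)) AND ((NOT 1 AND NOT 1) XOR 1)) -> 1
  row 15 [1111]: ((1 IMPLIES (1 IMPLIES 1)) AND ((NOT 1 AND NOT 1) XOR 1)) -> 1
Full result column, 4 rows per line (P1,P2 fixed per line; P3,P4 runs 00..11 left to right):
  rows 0-3 [P1,P2=00]: 1111  = hex F
  rows 4-7 [P1,P2=01]: 1111  = hex F
  rows 8-11 [P1,P2=10]: 0011  = hex 3
  rows 12-15 [P1,P2=11]: 0011  = hex 3
Output column (row 0 .. row 15) = 1111111100110011
Output column grouped in 4s = 1111 1111 0011 0011 = 0xFF33
Convert to decimal digit by digit (value = value*16 + digit):
  F -> 15
  15*16 + 15 (F) = 255
  255*16 + 3 = 4083
  4083*16 + 3 = 65331
Decimal = 65331

65331


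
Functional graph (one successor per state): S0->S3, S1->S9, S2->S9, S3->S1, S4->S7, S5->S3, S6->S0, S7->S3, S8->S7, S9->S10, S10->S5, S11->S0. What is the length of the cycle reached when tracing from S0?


Trace from S0 until a state repeats:
  S0 -> S3 -> S1 -> S9 -> S10 -> S5 -> S3
S3 first seen at step 1, revisited at step 6.
Cycle length = 6 - 1 = 5

5


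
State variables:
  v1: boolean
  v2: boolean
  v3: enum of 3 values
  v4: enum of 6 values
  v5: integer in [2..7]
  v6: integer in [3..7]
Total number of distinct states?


State space = product of domain sizes of all variables.
Domain sizes:
  v1 (boolean): 2
  v2 (boolean): 2
  v3 (enum of 3 values): 3
  v4 (enum of 6 values): 6
  v5 (integer in [2..7]): 6
  v6 (integer in [3..7]): 5
Product = 2 * 2 * 3 * 6 * 6 * 5 = 2160

2160


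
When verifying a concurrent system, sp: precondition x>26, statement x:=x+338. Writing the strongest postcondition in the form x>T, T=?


Formula: sp(P, x:=E) = exists old_x. (x = E[old_x/x]) AND P[old_x/x] (old_x is the value of x before the assignment; eliminate old_x by solving x = E[old_x/x] for old_x)
Step 1: Precondition P: x>26, i.e. old_x > 26
Step 2: Assignment gives x = old_x + 338, so old_x = x - 338
Step 3: Substitute into P: x - 338 > 26
Step 4: Simplify: x > 26+338 = 364

364


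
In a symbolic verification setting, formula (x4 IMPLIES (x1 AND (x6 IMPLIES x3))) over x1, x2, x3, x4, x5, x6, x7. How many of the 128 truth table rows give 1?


Formula: (x4 IMPLIES (x1 AND (x6 IMPLIES x3))) over 7 vars (128 rows)
Evaluate each row (x1, x2, x3, x4, x5, x6, x7 as bits, MSB first):
  row 0 [0000000]: (0 IMPLIES (0 AND (0 IMPLIES 0))) -> 1
  row 1 [0000001]: (0 IMPLIES (0 AND (0 IMPLIES 0))) -> 1
  row 2 [0000010]: (0 IMPLIES (0 AND (1 IMPLIES 0))) -> 1
  row 3 [0000011]: (0 IMPLIES (0 AND (1 IMPLIES 0))) -> 1
  row 4 [0000100]: (0 IMPLIES (0 AND (0 IMPLIES 0))) -> 1
  (every remaining row is evaluated the same way; all 128 results are listed next)
Full result column, 8 rows per line (x1,x2,x3,x4 fixed per line; x5,x6,x7 runs 000..111 left to right):
  rows 0-7 [x1,x2,x3,x4=0000]: 11111111  (ones: 8)
  rows 8-15 [x1,x2,x3,x4=0001]: 00000000  (ones: 0)
  rows 16-23 [x1,x2,x3,x4=0010]: 11111111  (ones: 8)
  rows 24-31 [x1,x2,x3,x4=0011]: 00000000  (ones: 0)
  rows 32-39 [x1,x2,x3,x4=0100]: 11111111  (ones: 8)
  rows 40-47 [x1,x2,x3,x4=0101]: 00000000  (ones: 0)
  rows 48-55 [x1,x2,x3,x4=0110]: 11111111  (ones: 8)
  rows 56-63 [x1,x2,x3,x4=0111]: 00000000  (ones: 0)
  rows 64-71 [x1,x2,x3,x4=1000]: 11111111  (ones: 8)
  rows 72-79 [x1,x2,x3,x4=1001]: 11001100  (ones: 4)
  rows 80-87 [x1,x2,x3,x4=1010]: 11111111  (ones: 8)
  rows 88-95 [x1,x2,x3,x4=1011]: 11111111  (ones: 8)
  rows 96-103 [x1,x2,x3,x4=1100]: 11111111  (ones: 8)
  rows 104-111 [x1,x2,x3,x4=1101]: 11001100  (ones: 4)
  rows 112-119 [x1,x2,x3,x4=1110]: 11111111  (ones: 8)
  rows 120-127 [x1,x2,x3,x4=1111]: 11111111  (ones: 8)
Count of 1-rows = 8+0+8+0+8+0+8+0+8+4+8+8+8+4+8+8 = 88

88


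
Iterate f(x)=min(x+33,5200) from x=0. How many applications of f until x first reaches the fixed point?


Step 1: x=0, cap=5200, increment=33
Step 2: x grows by 33 each step until capped at 5200; fixed point is x=5200
Step 3: iterations = ceil(5200/33) = 158

158


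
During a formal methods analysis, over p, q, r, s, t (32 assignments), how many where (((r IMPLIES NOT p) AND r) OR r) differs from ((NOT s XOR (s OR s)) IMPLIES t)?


F1 = (((r IMPLIES NOT p) AND r) OR r)
F2 = ((NOT s XOR (s OR s)) IMPLIES t)
Evaluate both on each of 32 rows (bits = p,q,r,s,t):
  row 0 [00000]: F1=0 F2=0 -> 0
  row 1 [00001]: F1=0 F2=1 (differ) -> 1
  row 2 [00010]: F1=0 F2=0 -> 0
  row 3 [00011]: F1=0 F2=1 (differ) -> 1
  row 4 [00100]: F1=1 F2=0 (differ) -> 1
  row 5 [00101]: F1=1 F2=1 -> 0
  row 6 [00110]: F1=1 F2=0 (differ) -> 1
  row 7 [00111]: F1=1 F2=1 -> 0
  row 8 [01000]: F1=0 F2=0 -> 0
  row 9 [01001]: F1=0 F2=1 (differ) -> 1
  row 10 [01010]: F1=0 F2=0 -> 0
  row 11 [01011]: F1=0 F2=1 (differ) -> 1
  row 12 [01100]: F1=1 F2=0 (differ) -> 1
  row 13 [01101]: F1=1 F2=1 -> 0
  row 14 [01110]: F1=1 F2=0 (differ) -> 1
  row 15 [01111]: F1=1 F2=1 -> 0
  row 16 [10000]: F1=0 F2=0 -> 0
  row 17 [10001]: F1=0 F2=1 (differ) -> 1
  row 18 [10010]: F1=0 F2=0 -> 0
  row 19 [10011]: F1=0 F2=1 (differ) -> 1
  row 20 [10100]: F1=1 F2=0 (differ) -> 1
  row 21 [10101]: F1=1 F2=1 -> 0
  row 22 [10110]: F1=1 F2=0 (differ) -> 1
  row 23 [10111]: F1=1 F2=1 -> 0
  row 24 [11000]: F1=0 F2=0 -> 0
  row 25 [11001]: F1=0 F2=1 (differ) -> 1
  row 26 [11010]: F1=0 F2=0 -> 0
  row 27 [11011]: F1=0 F2=1 (differ) -> 1
  row 28 [11100]: F1=1 F2=0 (differ) -> 1
  row 29 [11101]: F1=1 F2=1 -> 0
  row 30 [11110]: F1=1 F2=0 (differ) -> 1
  row 31 [11111]: F1=1 F2=1 -> 0
Full result column, 8 rows per line (p,q fixed per line; r,s,t runs 000..111 left to right):
  rows 0-7 [p,q=00]: 01011010  (ones: 4)
  rows 8-15 [p,q=01]: 01011010  (ones: 4)
  rows 16-23 [p,q=10]: 01011010  (ones: 4)
  rows 24-31 [p,q=11]: 01011010  (ones: 4)
Disagreements = 4+4+4+4 = 16

16


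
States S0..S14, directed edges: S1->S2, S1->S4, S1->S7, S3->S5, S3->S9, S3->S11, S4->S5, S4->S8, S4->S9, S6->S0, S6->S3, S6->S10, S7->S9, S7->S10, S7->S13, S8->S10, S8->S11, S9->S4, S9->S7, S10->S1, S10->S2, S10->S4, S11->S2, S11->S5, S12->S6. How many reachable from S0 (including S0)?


BFS from S0:
  layer 0: {S0}
Reachable set: {S0}
Count = 1

1


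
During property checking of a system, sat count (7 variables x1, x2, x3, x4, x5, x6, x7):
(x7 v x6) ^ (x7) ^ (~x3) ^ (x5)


CNF with 4 clauses over 7 vars (128 assignments).
An assignment satisfies CNF iff every clause has >=1 true literal.
Check each row (bits = x1,x2,x3,x4,x5,x6,x7; clause T/F shown):
  row 0 [0000000]: clauses=FFTF -> 0
  row 1 [0000001]: clauses=TTTF -> 0
  row 2 [0000010]: clauses=TFTF -> 0
  row 3 [0000011]: clauses=TTTF -> 0
  row 4 [0000100]: clauses=FFTT -> 0
  (every remaining row is evaluated the same way; all 128 results are listed next)
Full result column, 8 rows per line (x1,x2,x3,x4 fixed per line; x5,x6,x7 runs 000..111 left to right):
  rows 0-7 [x1,x2,x3,x4=0000]: 00000101  (ones: 2)
  rows 8-15 [x1,x2,x3,x4=0001]: 00000101  (ones: 2)
  rows 16-23 [x1,x2,x3,x4=0010]: 00000000  (ones: 0)
  rows 24-31 [x1,x2,x3,x4=0011]: 00000000  (ones: 0)
  rows 32-39 [x1,x2,x3,x4=0100]: 00000101  (ones: 2)
  rows 40-47 [x1,x2,x3,x4=0101]: 00000101  (ones: 2)
  rows 48-55 [x1,x2,x3,x4=0110]: 00000000  (ones: 0)
  rows 56-63 [x1,x2,x3,x4=0111]: 00000000  (ones: 0)
  rows 64-71 [x1,x2,x3,x4=1000]: 00000101  (ones: 2)
  rows 72-79 [x1,x2,x3,x4=1001]: 00000101  (ones: 2)
  rows 80-87 [x1,x2,x3,x4=1010]: 00000000  (ones: 0)
  rows 88-95 [x1,x2,x3,x4=1011]: 00000000  (ones: 0)
  rows 96-103 [x1,x2,x3,x4=1100]: 00000101  (ones: 2)
  rows 104-111 [x1,x2,x3,x4=1101]: 00000101  (ones: 2)
  rows 112-119 [x1,x2,x3,x4=1110]: 00000000  (ones: 0)
  rows 120-127 [x1,x2,x3,x4=1111]: 00000000  (ones: 0)
Satisfying assignments = 2+2+0+0+2+2+0+0+2+2+0+0+2+2+0+0 = 16

16


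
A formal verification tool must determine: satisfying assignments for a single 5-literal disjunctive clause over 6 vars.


Step 1: Total=2^6=64
Step 2: Unsat when all 5 false: 2^1=2
Step 3: Sat=64-2=62

62


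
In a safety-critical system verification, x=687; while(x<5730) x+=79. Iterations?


Step 1: x goes from 687 toward 5730 by 79; the body runs while x<5730, so iterations = ceil((bound-start)/step)
Step 2: Distance=5043
Step 3: ceil(5043/79)=64

64


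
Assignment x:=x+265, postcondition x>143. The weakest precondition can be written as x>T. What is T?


Formula: wp(x:=E, P) = P[E/x] (substitute E for x in postcondition)
Step 1: Postcondition: x>143
Step 2: Substitute x+265 for x: x+265>143
Step 3: Solve for x: x > 143-265 = -122

-122


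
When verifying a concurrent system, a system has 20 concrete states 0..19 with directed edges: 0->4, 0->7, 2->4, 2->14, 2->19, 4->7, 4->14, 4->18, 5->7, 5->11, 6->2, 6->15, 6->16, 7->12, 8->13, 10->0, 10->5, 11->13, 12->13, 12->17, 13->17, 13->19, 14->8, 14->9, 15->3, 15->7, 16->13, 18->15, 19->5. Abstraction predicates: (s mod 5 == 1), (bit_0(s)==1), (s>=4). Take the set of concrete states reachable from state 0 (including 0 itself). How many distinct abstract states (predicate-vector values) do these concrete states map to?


BFS from 0:
Concrete reachable: {0, 3, 4, 5, 7, 8, 9, 11, 12, 13, 14, 15, 17, 18, 19}
Abstract via predicates (s mod 5 == 1), (bit_0(s)==1), (s>=4):
  (0,0,0) <- {0}
  (0,0,1) <- {4, 8, 12, 14, 18}
  (0,1,0) <- {3}
  (0,1,1) <- {5, 7, 9, 13, 15, 17, 19}
  (1,1,1) <- {11}
Distinct abstract states = 5

5
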